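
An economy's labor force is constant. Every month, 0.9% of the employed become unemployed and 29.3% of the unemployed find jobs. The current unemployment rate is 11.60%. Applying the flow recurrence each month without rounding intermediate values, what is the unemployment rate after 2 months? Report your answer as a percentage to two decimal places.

Unemployment rate after two months ≈ 7.18%.

With a fixed labor force, u_{t+1} = u_t + s·(1−u_t) − f·u_t = u_t·(1−s−f) + s.
Here 1−s−f = 0.698 and s = 0.009.
u_1 = 0.116000 × 0.698 + 0.009 = 0.089968.
u_2 = 0.089968 × 0.698 + 0.009 = 0.071798.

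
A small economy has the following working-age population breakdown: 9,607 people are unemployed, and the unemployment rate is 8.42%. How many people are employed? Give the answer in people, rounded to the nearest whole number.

Labor force = U / u = 9,607 / 0.0842 ≈ 114,097.
Employed = labor force − unemployed = 114,097 − 9,607 = 104,490.

About 104,490 are employed.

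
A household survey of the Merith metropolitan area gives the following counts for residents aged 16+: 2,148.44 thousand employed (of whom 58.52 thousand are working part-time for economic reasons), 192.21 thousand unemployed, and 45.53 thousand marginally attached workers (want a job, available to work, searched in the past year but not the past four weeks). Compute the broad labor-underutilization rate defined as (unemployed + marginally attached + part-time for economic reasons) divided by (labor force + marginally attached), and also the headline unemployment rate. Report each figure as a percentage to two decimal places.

Labor force = 2,148.44 + 192.21 = 2,340.65 thousand.
Numerator = 192.21 + 45.53 + 58.52 = 296.26 thousand.
Denominator = 2,340.65 + 45.53 = 2,386.18 thousand.
Broad rate = 296.26 / 2,386.18 = 12.42%.
Headline unemployment rate = 192.21 / 2,340.65 = 8.21%.

Broad underutilization rate ≈ 12.42%; headline unemployment rate ≈ 8.21%.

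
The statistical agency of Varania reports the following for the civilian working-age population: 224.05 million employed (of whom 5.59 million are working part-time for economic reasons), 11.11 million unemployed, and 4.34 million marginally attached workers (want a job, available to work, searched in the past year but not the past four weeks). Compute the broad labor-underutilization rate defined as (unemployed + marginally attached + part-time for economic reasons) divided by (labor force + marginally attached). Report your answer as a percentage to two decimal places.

Broad underutilization rate ≈ 8.78%.

Labor force = 224.05 + 11.11 = 235.16 million.
Numerator = 11.11 + 4.34 + 5.59 = 21.04 million.
Denominator = 235.16 + 4.34 = 239.50 million.
Broad rate = 21.04 / 239.50 = 8.78%.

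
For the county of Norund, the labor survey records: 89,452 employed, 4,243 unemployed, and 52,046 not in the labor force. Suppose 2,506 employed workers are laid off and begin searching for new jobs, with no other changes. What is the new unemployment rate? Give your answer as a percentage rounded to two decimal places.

Initially, labor force = 89,452 + 4,243 = 93,695, so u = 4,243/93,695 = 4.53%.
After the change, employed falls and unemployed rises by 2,506; labor force unchanged → E = 86,946, U = 6,749, labor force = 93,695.
New unemployment rate = 6,749 / 93,695 = 7.20%.

New unemployment rate ≈ 7.20%.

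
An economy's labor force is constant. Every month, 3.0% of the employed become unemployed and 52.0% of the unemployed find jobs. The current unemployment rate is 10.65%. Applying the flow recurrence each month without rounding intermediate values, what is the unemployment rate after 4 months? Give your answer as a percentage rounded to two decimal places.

With a fixed labor force, u_{t+1} = u_t + s·(1−u_t) − f·u_t = u_t·(1−s−f) + s.
Here 1−s−f = 0.450 and s = 0.030.
u_1 = 0.106500 × 0.450 + 0.030 = 0.077925.
u_2 = 0.077925 × 0.450 + 0.030 = 0.065066.
u_3 = 0.065066 × 0.450 + 0.030 = 0.059280.
u_4 = 0.059280 × 0.450 + 0.030 = 0.056676.

Unemployment rate after four months ≈ 5.67%.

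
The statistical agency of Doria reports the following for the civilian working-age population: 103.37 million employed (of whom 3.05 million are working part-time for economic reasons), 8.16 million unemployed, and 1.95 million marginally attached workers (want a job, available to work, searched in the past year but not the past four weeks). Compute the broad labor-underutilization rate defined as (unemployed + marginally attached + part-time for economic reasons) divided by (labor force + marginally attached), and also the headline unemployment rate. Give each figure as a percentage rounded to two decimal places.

Labor force = 103.37 + 8.16 = 111.53 million.
Numerator = 8.16 + 1.95 + 3.05 = 13.16 million.
Denominator = 111.53 + 1.95 = 113.48 million.
Broad rate = 13.16 / 113.48 = 11.60%.
Headline unemployment rate = 8.16 / 111.53 = 7.32%.

Broad underutilization rate ≈ 11.60%; headline unemployment rate ≈ 7.32%.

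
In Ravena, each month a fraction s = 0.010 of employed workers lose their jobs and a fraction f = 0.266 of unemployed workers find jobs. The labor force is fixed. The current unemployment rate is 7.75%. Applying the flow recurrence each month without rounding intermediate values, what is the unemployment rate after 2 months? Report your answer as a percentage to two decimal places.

Unemployment rate after two months ≈ 5.79%.

With a fixed labor force, u_{t+1} = u_t + s·(1−u_t) − f·u_t = u_t·(1−s−f) + s.
Here 1−s−f = 0.724 and s = 0.010.
u_1 = 0.077500 × 0.724 + 0.010 = 0.066110.
u_2 = 0.066110 × 0.724 + 0.010 = 0.057864.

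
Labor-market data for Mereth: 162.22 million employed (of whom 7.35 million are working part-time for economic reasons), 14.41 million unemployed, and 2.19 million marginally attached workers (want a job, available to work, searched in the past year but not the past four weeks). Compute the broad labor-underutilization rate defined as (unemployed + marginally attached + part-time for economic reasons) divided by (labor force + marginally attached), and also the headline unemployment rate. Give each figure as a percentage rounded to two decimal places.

Broad underutilization rate ≈ 13.39%; headline unemployment rate ≈ 8.16%.

Labor force = 162.22 + 14.41 = 176.63 million.
Numerator = 14.41 + 2.19 + 7.35 = 23.95 million.
Denominator = 176.63 + 2.19 = 178.82 million.
Broad rate = 23.95 / 178.82 = 13.39%.
Headline unemployment rate = 14.41 / 176.63 = 8.16%.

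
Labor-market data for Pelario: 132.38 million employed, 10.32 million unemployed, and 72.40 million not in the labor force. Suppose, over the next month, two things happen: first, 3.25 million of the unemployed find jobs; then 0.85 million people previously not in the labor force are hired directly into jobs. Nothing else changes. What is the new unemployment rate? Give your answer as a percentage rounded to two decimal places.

New unemployment rate ≈ 4.93%.

Initially, labor force = 132.38 + 10.32 = 142.70 million, so u = 10.32/142.70 = 7.23%.
After the first change, unemployed falls and employed rises by 3.25; labor force unchanged → E = 135.63, U = 7.07, labor force = 142.70 million.
After the second change, employed and labor force both rise by 0.85; unemployed unchanged → E = 136.48, U = 7.07, labor force = 143.55 million.
New unemployment rate = 7.07 / 143.55 = 4.93%.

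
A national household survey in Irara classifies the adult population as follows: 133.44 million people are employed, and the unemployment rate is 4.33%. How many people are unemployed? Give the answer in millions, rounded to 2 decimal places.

About 6.04 million are unemployed.

Let U be the number unemployed. The labor force is E + U, and U/(E+U) = 0.0433.
So U = 0.0433 × 133.44 / (1 − 0.0433) = 5.7780 / 0.9567 ≈ 6.04 million.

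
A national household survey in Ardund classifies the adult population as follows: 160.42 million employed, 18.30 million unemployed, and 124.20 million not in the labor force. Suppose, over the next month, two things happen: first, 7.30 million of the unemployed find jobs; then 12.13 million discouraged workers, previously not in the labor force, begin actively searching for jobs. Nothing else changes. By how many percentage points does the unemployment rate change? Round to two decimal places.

The unemployment rate changes by +1.88 percentage points.

Initially, labor force = 160.42 + 18.30 = 178.72 million, so u = 18.30/178.72 = 10.24%.
After the first change, unemployed falls and employed rises by 7.30; labor force unchanged → E = 167.72, U = 11.00, labor force = 178.72 million.
After the second change, unemployed and labor force both rise by 12.13 → E = 167.72, U = 23.13, labor force = 190.85 million.
New unemployment rate = 23.13 / 190.85 = 12.12%.
Change = 12.12% − 10.24% = +1.88 percentage points.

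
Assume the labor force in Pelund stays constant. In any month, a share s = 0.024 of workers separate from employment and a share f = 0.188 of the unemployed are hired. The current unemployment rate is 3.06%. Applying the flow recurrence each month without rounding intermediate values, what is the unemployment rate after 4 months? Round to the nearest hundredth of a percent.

With a fixed labor force, u_{t+1} = u_t + s·(1−u_t) − f·u_t = u_t·(1−s−f) + s.
Here 1−s−f = 0.788 and s = 0.024.
u_1 = 0.030600 × 0.788 + 0.024 = 0.048113.
u_2 = 0.048113 × 0.788 + 0.024 = 0.061913.
u_3 = 0.061913 × 0.788 + 0.024 = 0.072787.
u_4 = 0.072787 × 0.788 + 0.024 = 0.081356.

Unemployment rate after four months ≈ 8.14%.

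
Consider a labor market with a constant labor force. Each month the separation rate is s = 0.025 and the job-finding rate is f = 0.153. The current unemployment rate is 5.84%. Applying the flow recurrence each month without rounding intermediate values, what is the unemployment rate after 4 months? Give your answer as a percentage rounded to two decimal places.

With a fixed labor force, u_{t+1} = u_t + s·(1−u_t) − f·u_t = u_t·(1−s−f) + s.
Here 1−s−f = 0.822 and s = 0.025.
u_1 = 0.058400 × 0.822 + 0.025 = 0.073005.
u_2 = 0.073005 × 0.822 + 0.025 = 0.085010.
u_3 = 0.085010 × 0.822 + 0.025 = 0.094878.
u_4 = 0.094878 × 0.822 + 0.025 = 0.102990.

Unemployment rate after four months ≈ 10.30%.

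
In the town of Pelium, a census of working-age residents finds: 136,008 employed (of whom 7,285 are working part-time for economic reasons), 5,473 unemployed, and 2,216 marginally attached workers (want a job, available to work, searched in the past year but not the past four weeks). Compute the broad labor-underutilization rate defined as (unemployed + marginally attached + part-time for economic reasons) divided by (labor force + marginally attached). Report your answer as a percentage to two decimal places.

Broad underutilization rate ≈ 10.42%.

Labor force = 136,008 + 5,473 = 141,481.
Numerator = 5,473 + 2,216 + 7,285 = 14,974.
Denominator = 141,481 + 2,216 = 143,697.
Broad rate = 14,974 / 143,697 = 10.42%.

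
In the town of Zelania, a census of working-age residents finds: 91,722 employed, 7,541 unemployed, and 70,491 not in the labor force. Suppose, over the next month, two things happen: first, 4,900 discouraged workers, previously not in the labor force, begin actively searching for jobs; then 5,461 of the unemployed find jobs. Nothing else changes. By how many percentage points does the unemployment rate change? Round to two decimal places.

The unemployment rate changes by −0.90 percentage points.

Initially, labor force = 91,722 + 7,541 = 99,263, so u = 7,541/99,263 = 7.60%.
After the first change, unemployed and labor force both rise by 4,900 → E = 91,722, U = 12,441, labor force = 104,163.
After the second change, unemployed falls and employed rises by 5,461; labor force unchanged → E = 97,183, U = 6,980, labor force = 104,163.
New unemployment rate = 6,980 / 104,163 = 6.70%.
Change = 6.70% − 7.60% = −0.90 percentage points.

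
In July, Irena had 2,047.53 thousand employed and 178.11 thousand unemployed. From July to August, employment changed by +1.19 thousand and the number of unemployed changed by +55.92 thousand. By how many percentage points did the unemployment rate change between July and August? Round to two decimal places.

The unemployment rate changed by +2.25 percentage points.

July: labor force = 2,047.53 + 178.11 = 2,225.64; u = 178.11/2,225.64 = 8.00%.
August: labor force = 2,048.72 + 234.03 = 2,282.75; u = 234.03/2,282.75 = 10.25%.
Change = 10.25% − 8.00% = +2.25 pp.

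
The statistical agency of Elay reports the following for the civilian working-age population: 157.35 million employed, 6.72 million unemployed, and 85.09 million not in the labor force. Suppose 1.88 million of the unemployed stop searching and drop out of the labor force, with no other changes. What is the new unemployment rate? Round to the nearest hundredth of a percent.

New unemployment rate ≈ 2.98%.

Initially, labor force = 157.35 + 6.72 = 164.07 million, so u = 6.72/164.07 = 4.10%.
After the change, unemployed and labor force both fall by 1.88 → E = 157.35, U = 4.84, labor force = 162.19 million.
New unemployment rate = 4.84 / 162.19 = 2.98%.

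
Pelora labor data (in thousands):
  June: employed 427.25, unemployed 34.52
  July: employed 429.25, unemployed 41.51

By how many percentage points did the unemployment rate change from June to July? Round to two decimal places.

The unemployment rate changed by +1.34 percentage points.

June: labor force = 427.25 + 34.52 = 461.77; u = 34.52/461.77 = 7.48%.
July: labor force = 429.25 + 41.51 = 470.76; u = 41.51/470.76 = 8.82%.
Change = 8.82% − 7.48% = +1.34 pp.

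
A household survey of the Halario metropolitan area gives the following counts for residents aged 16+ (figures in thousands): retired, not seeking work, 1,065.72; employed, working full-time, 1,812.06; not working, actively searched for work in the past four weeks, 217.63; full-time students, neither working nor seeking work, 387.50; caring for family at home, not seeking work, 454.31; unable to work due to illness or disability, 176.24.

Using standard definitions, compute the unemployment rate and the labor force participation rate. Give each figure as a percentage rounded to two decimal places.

Unemployment rate ≈ 10.72%; labor force participation rate ≈ 49.34%.

Employed = 1,812.06 thousand.
Unemployed = 217.63 thousand.
Labor force = 1,812.06 + 217.63 = 2,029.69 thousand.
Not in labor force = 1,065.72 + 387.50 + 454.31 + 176.24 = 2,083.77 thousand (those not working and not actively searching are outside the labor force).
Civilian working-age population = 2,029.69 + 2,083.77 = 4,113.46 thousand.
Unemployment rate = 217.63 / 2,029.69 = 10.72%.
Labor force participation rate = 2,029.69 / 4,113.46 = 49.34%.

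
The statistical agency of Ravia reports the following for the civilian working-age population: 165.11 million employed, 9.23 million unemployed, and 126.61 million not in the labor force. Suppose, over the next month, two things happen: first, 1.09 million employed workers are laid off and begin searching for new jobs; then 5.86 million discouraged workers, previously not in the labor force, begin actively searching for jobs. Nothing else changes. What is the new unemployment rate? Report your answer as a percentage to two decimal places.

New unemployment rate ≈ 8.98%.

Initially, labor force = 165.11 + 9.23 = 174.34 million, so u = 9.23/174.34 = 5.29%.
After the first change, employed falls and unemployed rises by 1.09; labor force unchanged → E = 164.02, U = 10.32, labor force = 174.34 million.
After the second change, unemployed and labor force both rise by 5.86 → E = 164.02, U = 16.18, labor force = 180.20 million.
New unemployment rate = 16.18 / 180.20 = 8.98%.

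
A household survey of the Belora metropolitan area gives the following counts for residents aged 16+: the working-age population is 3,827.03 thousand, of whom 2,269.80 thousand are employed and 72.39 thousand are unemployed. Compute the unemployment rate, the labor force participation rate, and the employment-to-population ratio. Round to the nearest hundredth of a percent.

Unemployment rate ≈ 3.09%; labor force participation rate ≈ 61.20%; employment-population ratio ≈ 59.31%.

Labor force = employed + unemployed = 2,269.80 + 72.39 = 2,342.19 thousand.
Unemployment rate = 72.39 / 2,342.19 = 3.09%.
Labor force participation rate = 2,342.19 / 3,827.03 = 61.20%.
Employment-population ratio = 2,269.80 / 3,827.03 = 59.31%.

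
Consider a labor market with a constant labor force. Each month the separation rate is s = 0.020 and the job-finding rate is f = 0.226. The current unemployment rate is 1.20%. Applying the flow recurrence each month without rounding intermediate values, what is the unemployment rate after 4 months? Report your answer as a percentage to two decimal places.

With a fixed labor force, u_{t+1} = u_t + s·(1−u_t) − f·u_t = u_t·(1−s−f) + s.
Here 1−s−f = 0.754 and s = 0.020.
u_1 = 0.012000 × 0.754 + 0.020 = 0.029048.
u_2 = 0.029048 × 0.754 + 0.020 = 0.041902.
u_3 = 0.041902 × 0.754 + 0.020 = 0.051594.
u_4 = 0.051594 × 0.754 + 0.020 = 0.058902.

Unemployment rate after four months ≈ 5.89%.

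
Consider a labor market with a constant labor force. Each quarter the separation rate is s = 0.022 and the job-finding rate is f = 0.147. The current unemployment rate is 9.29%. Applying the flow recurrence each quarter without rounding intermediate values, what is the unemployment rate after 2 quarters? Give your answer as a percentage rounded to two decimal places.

With a fixed labor force, u_{t+1} = u_t + s·(1−u_t) − f·u_t = u_t·(1−s−f) + s.
Here 1−s−f = 0.831 and s = 0.022.
u_1 = 0.092900 × 0.831 + 0.022 = 0.099200.
u_2 = 0.099200 × 0.831 + 0.022 = 0.104435.

Unemployment rate after two quarters ≈ 10.44%.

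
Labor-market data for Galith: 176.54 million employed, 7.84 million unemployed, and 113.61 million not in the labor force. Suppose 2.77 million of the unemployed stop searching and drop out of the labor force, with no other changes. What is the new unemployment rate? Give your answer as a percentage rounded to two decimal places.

Initially, labor force = 176.54 + 7.84 = 184.38 million, so u = 7.84/184.38 = 4.25%.
After the change, unemployed and labor force both fall by 2.77 → E = 176.54, U = 5.07, labor force = 181.61 million.
New unemployment rate = 5.07 / 181.61 = 2.79%.

New unemployment rate ≈ 2.79%.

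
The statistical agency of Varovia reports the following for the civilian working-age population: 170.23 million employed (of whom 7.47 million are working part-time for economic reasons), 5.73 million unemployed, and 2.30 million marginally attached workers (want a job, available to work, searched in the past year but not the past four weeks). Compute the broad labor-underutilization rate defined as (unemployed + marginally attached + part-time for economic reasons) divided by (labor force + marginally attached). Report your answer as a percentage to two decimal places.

Broad underutilization rate ≈ 8.70%.

Labor force = 170.23 + 5.73 = 175.96 million.
Numerator = 5.73 + 2.30 + 7.47 = 15.50 million.
Denominator = 175.96 + 2.30 = 178.26 million.
Broad rate = 15.50 / 178.26 = 8.70%.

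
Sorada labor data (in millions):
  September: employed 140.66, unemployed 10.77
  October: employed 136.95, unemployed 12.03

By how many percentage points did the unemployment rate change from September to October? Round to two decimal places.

The unemployment rate changed by +0.96 percentage points.

September: labor force = 140.66 + 10.77 = 151.43; u = 10.77/151.43 = 7.11%.
October: labor force = 136.95 + 12.03 = 148.98; u = 12.03/148.98 = 8.07%.
Change = 8.07% − 7.11% = +0.96 pp.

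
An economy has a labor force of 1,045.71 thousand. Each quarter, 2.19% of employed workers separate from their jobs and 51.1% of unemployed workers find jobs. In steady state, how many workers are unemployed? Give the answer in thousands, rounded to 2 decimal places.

Steady-state unemployment rate u* = s/(s+f) = 2.19/(2.19+51.1) = 0.041096.
Unemployed = u* × labor force = 0.041096 × 1,045.71 ≈ 42.97 thousand.

About 42.97 thousand are unemployed in steady state.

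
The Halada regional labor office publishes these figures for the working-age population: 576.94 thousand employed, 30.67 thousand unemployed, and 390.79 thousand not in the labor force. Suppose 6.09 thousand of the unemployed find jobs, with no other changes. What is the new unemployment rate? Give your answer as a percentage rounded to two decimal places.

New unemployment rate ≈ 4.05%.

Initially, labor force = 576.94 + 30.67 = 607.61 thousand, so u = 30.67/607.61 = 5.05%.
After the change, unemployed falls and employed rises by 6.09; labor force unchanged → E = 583.03, U = 24.58, labor force = 607.61 thousand.
New unemployment rate = 24.58 / 607.61 = 4.05%.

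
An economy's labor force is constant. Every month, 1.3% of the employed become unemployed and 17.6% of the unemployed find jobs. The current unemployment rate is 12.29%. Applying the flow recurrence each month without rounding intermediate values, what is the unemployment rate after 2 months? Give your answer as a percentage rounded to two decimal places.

Unemployment rate after two months ≈ 10.44%.

With a fixed labor force, u_{t+1} = u_t + s·(1−u_t) − f·u_t = u_t·(1−s−f) + s.
Here 1−s−f = 0.811 and s = 0.013.
u_1 = 0.122900 × 0.811 + 0.013 = 0.112672.
u_2 = 0.112672 × 0.811 + 0.013 = 0.104377.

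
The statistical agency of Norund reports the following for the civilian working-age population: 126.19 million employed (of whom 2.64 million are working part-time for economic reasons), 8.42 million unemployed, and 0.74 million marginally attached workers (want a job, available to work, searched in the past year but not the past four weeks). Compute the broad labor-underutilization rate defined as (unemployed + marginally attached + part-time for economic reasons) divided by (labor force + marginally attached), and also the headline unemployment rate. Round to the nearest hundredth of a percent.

Broad underutilization rate ≈ 8.72%; headline unemployment rate ≈ 6.26%.

Labor force = 126.19 + 8.42 = 134.61 million.
Numerator = 8.42 + 0.74 + 2.64 = 11.80 million.
Denominator = 134.61 + 0.74 = 135.35 million.
Broad rate = 11.80 / 135.35 = 8.72%.
Headline unemployment rate = 8.42 / 134.61 = 6.26%.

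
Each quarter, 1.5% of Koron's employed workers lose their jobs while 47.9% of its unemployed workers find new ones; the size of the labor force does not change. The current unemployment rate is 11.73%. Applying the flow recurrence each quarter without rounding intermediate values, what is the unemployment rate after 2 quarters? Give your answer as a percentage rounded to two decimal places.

Unemployment rate after two quarters ≈ 5.26%.

With a fixed labor force, u_{t+1} = u_t + s·(1−u_t) − f·u_t = u_t·(1−s−f) + s.
Here 1−s−f = 0.506 and s = 0.015.
u_1 = 0.117300 × 0.506 + 0.015 = 0.074354.
u_2 = 0.074354 × 0.506 + 0.015 = 0.052623.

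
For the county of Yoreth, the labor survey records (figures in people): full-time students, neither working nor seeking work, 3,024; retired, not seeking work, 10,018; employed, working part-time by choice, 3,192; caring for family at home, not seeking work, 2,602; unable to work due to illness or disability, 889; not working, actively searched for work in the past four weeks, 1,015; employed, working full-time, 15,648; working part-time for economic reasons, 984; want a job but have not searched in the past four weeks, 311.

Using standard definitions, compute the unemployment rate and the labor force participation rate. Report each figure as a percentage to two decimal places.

Unemployment rate ≈ 4.87%; labor force participation rate ≈ 55.30%.

Employed = 3,192 + 15,648 + 984 = 19,824 (anyone who worked, including part-time for economic reasons, counts as employed).
Unemployed = 1,015.
Labor force = 19,824 + 1,015 = 20,839.
Not in labor force = 3,024 + 10,018 + 2,602 + 889 + 311 = 16,844 (those not working and not actively searching are outside the labor force — including those who want a job but have given up searching).
Civilian working-age population = 20,839 + 16,844 = 37,683.
Unemployment rate = 1,015 / 20,839 = 4.87%.
Labor force participation rate = 20,839 / 37,683 = 55.30%.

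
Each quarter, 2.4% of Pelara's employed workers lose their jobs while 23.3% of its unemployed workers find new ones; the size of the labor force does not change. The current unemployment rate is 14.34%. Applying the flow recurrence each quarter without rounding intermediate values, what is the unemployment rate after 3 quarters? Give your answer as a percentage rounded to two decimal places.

With a fixed labor force, u_{t+1} = u_t + s·(1−u_t) − f·u_t = u_t·(1−s−f) + s.
Here 1−s−f = 0.743 and s = 0.024.
u_1 = 0.143400 × 0.743 + 0.024 = 0.130546.
u_2 = 0.130546 × 0.743 + 0.024 = 0.120996.
u_3 = 0.120996 × 0.743 + 0.024 = 0.113900.

Unemployment rate after three quarters ≈ 11.39%.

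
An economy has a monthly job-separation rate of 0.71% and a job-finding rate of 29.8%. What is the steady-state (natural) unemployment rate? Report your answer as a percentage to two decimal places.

At steady state the flows balance: s·E = f·U, so U/(E+U) = s/(s+f).
u* = 0.71 / (0.71 + 29.8) = 0.71 / 30.51 = 2.33%.

Steady-state unemployment rate ≈ 2.33%.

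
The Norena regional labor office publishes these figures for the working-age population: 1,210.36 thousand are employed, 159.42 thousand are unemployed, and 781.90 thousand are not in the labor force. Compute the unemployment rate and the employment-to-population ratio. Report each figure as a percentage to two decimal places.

Labor force = employed + unemployed = 1,210.36 + 159.42 = 1,369.78 thousand.
Working-age population = 1,369.78 + 781.90 = 2,151.68 thousand.
Unemployment rate = 159.42 / 1,369.78 = 11.64%.
Employment-population ratio = 1,210.36 / 2,151.68 = 56.25%.

Unemployment rate ≈ 11.64%; employment-population ratio ≈ 56.25%.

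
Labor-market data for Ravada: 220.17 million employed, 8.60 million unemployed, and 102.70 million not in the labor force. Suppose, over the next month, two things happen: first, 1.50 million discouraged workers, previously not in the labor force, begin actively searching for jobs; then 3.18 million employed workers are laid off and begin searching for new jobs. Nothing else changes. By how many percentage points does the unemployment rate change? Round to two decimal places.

The unemployment rate changes by +2.01 percentage points.

Initially, labor force = 220.17 + 8.60 = 228.77 million, so u = 8.60/228.77 = 3.76%.
After the first change, unemployed and labor force both rise by 1.50 → E = 220.17, U = 10.10, labor force = 230.27 million.
After the second change, employed falls and unemployed rises by 3.18; labor force unchanged → E = 216.99, U = 13.28, labor force = 230.27 million.
New unemployment rate = 13.28 / 230.27 = 5.77%.
Change = 5.77% − 3.76% = +2.01 percentage points.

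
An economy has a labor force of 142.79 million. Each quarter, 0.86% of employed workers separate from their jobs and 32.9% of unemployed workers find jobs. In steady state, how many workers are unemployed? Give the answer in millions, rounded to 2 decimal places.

Steady-state unemployment rate u* = s/(s+f) = 0.86/(0.86+32.9) = 0.025474.
Unemployed = u* × labor force = 0.025474 × 142.79 ≈ 3.64 million.

About 3.64 million are unemployed in steady state.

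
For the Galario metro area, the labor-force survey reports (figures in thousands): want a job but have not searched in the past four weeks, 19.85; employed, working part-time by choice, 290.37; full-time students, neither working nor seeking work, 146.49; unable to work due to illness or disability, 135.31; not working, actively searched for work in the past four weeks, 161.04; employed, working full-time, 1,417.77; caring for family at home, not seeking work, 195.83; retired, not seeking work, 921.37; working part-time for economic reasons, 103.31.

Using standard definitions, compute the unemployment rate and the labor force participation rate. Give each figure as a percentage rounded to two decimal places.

Unemployment rate ≈ 8.16%; labor force participation rate ≈ 58.16%.

Employed = 290.37 + 1,417.77 + 103.31 = 1,811.45 thousand (anyone who worked, including part-time for economic reasons, counts as employed).
Unemployed = 161.04 thousand.
Labor force = 1,811.45 + 161.04 = 1,972.49 thousand.
Not in labor force = 19.85 + 146.49 + 135.31 + 195.83 + 921.37 = 1,418.85 thousand (those not working and not actively searching are outside the labor force — including those who want a job but have given up searching).
Civilian working-age population = 1,972.49 + 1,418.85 = 3,391.34 thousand.
Unemployment rate = 161.04 / 1,972.49 = 8.16%.
Labor force participation rate = 1,972.49 / 3,391.34 = 58.16%.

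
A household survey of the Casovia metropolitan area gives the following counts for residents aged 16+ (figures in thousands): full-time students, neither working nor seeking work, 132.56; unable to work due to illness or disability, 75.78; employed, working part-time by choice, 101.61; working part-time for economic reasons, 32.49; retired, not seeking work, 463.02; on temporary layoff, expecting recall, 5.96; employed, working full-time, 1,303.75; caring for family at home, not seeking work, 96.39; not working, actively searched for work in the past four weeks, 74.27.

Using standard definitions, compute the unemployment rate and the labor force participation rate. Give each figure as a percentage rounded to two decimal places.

Employed = 101.61 + 32.49 + 1,303.75 = 1,437.85 thousand (anyone who worked, including part-time for economic reasons, counts as employed).
Unemployed = 5.96 + 74.27 = 80.23 thousand (jobless and actively searching, or on temporary layoff).
Labor force = 1,437.85 + 80.23 = 1,518.08 thousand.
Not in labor force = 132.56 + 75.78 + 463.02 + 96.39 = 767.75 thousand (those not working and not actively searching are outside the labor force).
Civilian working-age population = 1,518.08 + 767.75 = 2,285.83 thousand.
Unemployment rate = 80.23 / 1,518.08 = 5.28%.
Labor force participation rate = 1,518.08 / 2,285.83 = 66.41%.

Unemployment rate ≈ 5.28%; labor force participation rate ≈ 66.41%.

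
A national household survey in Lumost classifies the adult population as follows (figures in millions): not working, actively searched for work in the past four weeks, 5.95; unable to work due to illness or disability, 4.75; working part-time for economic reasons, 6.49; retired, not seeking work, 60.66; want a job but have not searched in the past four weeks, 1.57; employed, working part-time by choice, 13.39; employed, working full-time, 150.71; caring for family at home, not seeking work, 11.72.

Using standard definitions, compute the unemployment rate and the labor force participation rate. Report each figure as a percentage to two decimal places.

Unemployment rate ≈ 3.37%; labor force participation rate ≈ 69.17%.

Employed = 6.49 + 13.39 + 150.71 = 170.59 million (anyone who worked, including part-time for economic reasons, counts as employed).
Unemployed = 5.95 million.
Labor force = 170.59 + 5.95 = 176.54 million.
Not in labor force = 4.75 + 60.66 + 1.57 + 11.72 = 78.70 million (those not working and not actively searching are outside the labor force — including those who want a job but have given up searching).
Civilian working-age population = 176.54 + 78.70 = 255.24 million.
Unemployment rate = 5.95 / 176.54 = 3.37%.
Labor force participation rate = 176.54 / 255.24 = 69.17%.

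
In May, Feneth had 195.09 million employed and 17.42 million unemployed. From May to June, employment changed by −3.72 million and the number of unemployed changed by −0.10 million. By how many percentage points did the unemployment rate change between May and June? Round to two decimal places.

The unemployment rate changed by +0.10 percentage points.

May: labor force = 195.09 + 17.42 = 212.51; u = 17.42/212.51 = 8.20%.
June: labor force = 191.37 + 17.32 = 208.69; u = 17.32/208.69 = 8.30%.
Change = 8.30% − 8.20% = +0.10 pp.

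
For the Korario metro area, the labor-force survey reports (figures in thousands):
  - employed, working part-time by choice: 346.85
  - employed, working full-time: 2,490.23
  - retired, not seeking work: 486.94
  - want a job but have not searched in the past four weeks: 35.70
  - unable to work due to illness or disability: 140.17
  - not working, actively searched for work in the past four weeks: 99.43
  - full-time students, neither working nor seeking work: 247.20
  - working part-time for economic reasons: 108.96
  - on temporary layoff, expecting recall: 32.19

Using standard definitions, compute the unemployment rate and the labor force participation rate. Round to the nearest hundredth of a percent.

Unemployment rate ≈ 4.28%; labor force participation rate ≈ 77.18%.

Employed = 346.85 + 2,490.23 + 108.96 = 2,946.04 thousand (anyone who worked, including part-time for economic reasons, counts as employed).
Unemployed = 99.43 + 32.19 = 131.62 thousand (jobless and actively searching, or on temporary layoff).
Labor force = 2,946.04 + 131.62 = 3,077.66 thousand.
Not in labor force = 486.94 + 35.70 + 140.17 + 247.20 = 910.01 thousand (those not working and not actively searching are outside the labor force — including those who want a job but have given up searching).
Civilian working-age population = 3,077.66 + 910.01 = 3,987.67 thousand.
Unemployment rate = 131.62 / 3,077.66 = 4.28%.
Labor force participation rate = 3,077.66 / 3,987.67 = 77.18%.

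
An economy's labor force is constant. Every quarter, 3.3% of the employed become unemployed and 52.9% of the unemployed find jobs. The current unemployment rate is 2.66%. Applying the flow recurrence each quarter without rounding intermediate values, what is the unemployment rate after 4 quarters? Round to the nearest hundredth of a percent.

Unemployment rate after four quarters ≈ 5.75%.

With a fixed labor force, u_{t+1} = u_t + s·(1−u_t) − f·u_t = u_t·(1−s−f) + s.
Here 1−s−f = 0.438 and s = 0.033.
u_1 = 0.026600 × 0.438 + 0.033 = 0.044651.
u_2 = 0.044651 × 0.438 + 0.033 = 0.052557.
u_3 = 0.052557 × 0.438 + 0.033 = 0.056020.
u_4 = 0.056020 × 0.438 + 0.033 = 0.057537.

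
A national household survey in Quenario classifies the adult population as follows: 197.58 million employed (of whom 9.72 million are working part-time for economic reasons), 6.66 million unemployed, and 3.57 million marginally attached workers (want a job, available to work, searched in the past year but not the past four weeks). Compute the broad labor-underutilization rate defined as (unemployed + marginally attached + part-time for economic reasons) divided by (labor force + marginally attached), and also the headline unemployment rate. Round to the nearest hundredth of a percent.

Broad underutilization rate ≈ 9.60%; headline unemployment rate ≈ 3.26%.

Labor force = 197.58 + 6.66 = 204.24 million.
Numerator = 6.66 + 3.57 + 9.72 = 19.95 million.
Denominator = 204.24 + 3.57 = 207.81 million.
Broad rate = 19.95 / 207.81 = 9.60%.
Headline unemployment rate = 6.66 / 204.24 = 3.26%.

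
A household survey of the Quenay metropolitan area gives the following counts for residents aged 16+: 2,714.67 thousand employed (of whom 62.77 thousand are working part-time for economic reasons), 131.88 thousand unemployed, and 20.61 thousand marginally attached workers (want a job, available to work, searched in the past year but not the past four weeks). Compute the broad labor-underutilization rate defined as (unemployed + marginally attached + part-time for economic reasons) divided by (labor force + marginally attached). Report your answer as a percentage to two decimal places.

Broad underutilization rate ≈ 7.51%.

Labor force = 2,714.67 + 131.88 = 2,846.55 thousand.
Numerator = 131.88 + 20.61 + 62.77 = 215.26 thousand.
Denominator = 2,846.55 + 20.61 = 2,867.16 thousand.
Broad rate = 215.26 / 2,867.16 = 7.51%.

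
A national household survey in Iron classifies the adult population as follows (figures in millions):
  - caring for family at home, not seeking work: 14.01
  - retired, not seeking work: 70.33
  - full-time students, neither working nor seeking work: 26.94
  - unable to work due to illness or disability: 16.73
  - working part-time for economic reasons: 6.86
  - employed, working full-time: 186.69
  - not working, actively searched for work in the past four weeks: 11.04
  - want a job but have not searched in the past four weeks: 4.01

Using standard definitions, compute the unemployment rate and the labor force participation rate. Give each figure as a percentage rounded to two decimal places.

Employed = 6.86 + 186.69 = 193.55 million (anyone who worked, including part-time for economic reasons, counts as employed).
Unemployed = 11.04 million.
Labor force = 193.55 + 11.04 = 204.59 million.
Not in labor force = 14.01 + 70.33 + 26.94 + 16.73 + 4.01 = 132.02 million (those not working and not actively searching are outside the labor force — including those who want a job but have given up searching).
Civilian working-age population = 204.59 + 132.02 = 336.61 million.
Unemployment rate = 11.04 / 204.59 = 5.40%.
Labor force participation rate = 204.59 / 336.61 = 60.78%.

Unemployment rate ≈ 5.40%; labor force participation rate ≈ 60.78%.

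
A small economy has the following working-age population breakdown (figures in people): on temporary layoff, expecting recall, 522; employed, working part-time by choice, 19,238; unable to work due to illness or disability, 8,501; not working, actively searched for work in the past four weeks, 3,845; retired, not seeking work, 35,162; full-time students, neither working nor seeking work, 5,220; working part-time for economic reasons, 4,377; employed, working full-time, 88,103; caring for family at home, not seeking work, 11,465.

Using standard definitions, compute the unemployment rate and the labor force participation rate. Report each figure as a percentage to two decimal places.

Unemployment rate ≈ 3.76%; labor force participation rate ≈ 65.80%.

Employed = 19,238 + 4,377 + 88,103 = 111,718 (anyone who worked, including part-time for economic reasons, counts as employed).
Unemployed = 522 + 3,845 = 4,367 (jobless and actively searching, or on temporary layoff).
Labor force = 111,718 + 4,367 = 116,085.
Not in labor force = 8,501 + 35,162 + 5,220 + 11,465 = 60,348 (those not working and not actively searching are outside the labor force).
Civilian working-age population = 116,085 + 60,348 = 176,433.
Unemployment rate = 4,367 / 116,085 = 3.76%.
Labor force participation rate = 116,085 / 176,433 = 65.80%.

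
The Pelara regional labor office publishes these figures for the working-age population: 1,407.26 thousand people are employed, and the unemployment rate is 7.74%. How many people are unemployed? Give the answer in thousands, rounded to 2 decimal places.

Let U be the number unemployed. The labor force is E + U, and U/(E+U) = 0.0774.
So U = 0.0774 × 1,407.26 / (1 − 0.0774) = 108.9219 / 0.9226 ≈ 118.06 thousand.

About 118.06 thousand are unemployed.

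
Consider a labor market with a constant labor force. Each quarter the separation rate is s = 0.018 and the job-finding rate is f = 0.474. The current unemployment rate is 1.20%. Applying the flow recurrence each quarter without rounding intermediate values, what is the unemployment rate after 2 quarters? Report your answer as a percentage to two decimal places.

With a fixed labor force, u_{t+1} = u_t + s·(1−u_t) − f·u_t = u_t·(1−s−f) + s.
Here 1−s−f = 0.508 and s = 0.018.
u_1 = 0.012000 × 0.508 + 0.018 = 0.024096.
u_2 = 0.024096 × 0.508 + 0.018 = 0.030241.

Unemployment rate after two quarters ≈ 3.02%.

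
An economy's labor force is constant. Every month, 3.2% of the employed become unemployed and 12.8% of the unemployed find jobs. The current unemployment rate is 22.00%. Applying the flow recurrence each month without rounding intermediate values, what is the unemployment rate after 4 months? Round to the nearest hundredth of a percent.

Unemployment rate after four months ≈ 21.00%.

With a fixed labor force, u_{t+1} = u_t + s·(1−u_t) − f·u_t = u_t·(1−s−f) + s.
Here 1−s−f = 0.840 and s = 0.032.
u_1 = 0.220000 × 0.840 + 0.032 = 0.216800.
u_2 = 0.216800 × 0.840 + 0.032 = 0.214112.
u_3 = 0.214112 × 0.840 + 0.032 = 0.211854.
u_4 = 0.211854 × 0.840 + 0.032 = 0.209957.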